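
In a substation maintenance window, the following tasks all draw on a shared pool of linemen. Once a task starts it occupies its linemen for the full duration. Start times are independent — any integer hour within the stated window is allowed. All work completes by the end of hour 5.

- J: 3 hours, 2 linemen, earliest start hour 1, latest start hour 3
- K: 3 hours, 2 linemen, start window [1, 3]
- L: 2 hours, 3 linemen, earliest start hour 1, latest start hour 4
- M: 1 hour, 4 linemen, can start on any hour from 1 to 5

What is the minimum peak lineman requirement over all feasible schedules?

6

Early-start (J@1, K@1, L@1, M@1) gives peak 11: h1:11  h2:7  h3:4  h4:0  h5:0.
Shift K→2, L→4.
Schedule J@1, K@2, L@4, M@1: h1:6  h2:4  h3:4  h4:5  h5:3 — peak 6.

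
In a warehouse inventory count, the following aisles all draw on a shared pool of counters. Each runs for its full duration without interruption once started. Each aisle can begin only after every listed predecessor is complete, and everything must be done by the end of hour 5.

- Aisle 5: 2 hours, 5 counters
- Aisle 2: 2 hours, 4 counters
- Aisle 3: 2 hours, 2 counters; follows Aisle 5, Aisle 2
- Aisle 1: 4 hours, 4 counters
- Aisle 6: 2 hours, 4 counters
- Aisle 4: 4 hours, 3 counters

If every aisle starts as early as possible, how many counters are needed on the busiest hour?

Early-start schedule: Aisle 5@1, Aisle 2@1, Aisle 3@3, Aisle 1@1, Aisle 6@1, Aisle 4@1.
Load per hour: hour 1: 20, hour 2: 20, hour 3: 9, hour 4: 9, hour 5: 0.
Peak is 20.

20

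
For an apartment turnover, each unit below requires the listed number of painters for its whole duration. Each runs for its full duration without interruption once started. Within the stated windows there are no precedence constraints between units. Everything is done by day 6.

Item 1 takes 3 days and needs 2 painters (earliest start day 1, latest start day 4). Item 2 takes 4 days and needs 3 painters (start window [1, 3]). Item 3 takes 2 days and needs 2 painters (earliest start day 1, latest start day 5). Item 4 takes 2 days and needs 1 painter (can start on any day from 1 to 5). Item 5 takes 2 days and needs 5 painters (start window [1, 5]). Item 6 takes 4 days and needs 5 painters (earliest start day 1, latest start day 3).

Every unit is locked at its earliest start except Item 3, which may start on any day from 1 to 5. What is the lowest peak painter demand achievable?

Item 3@1: d1:18  d2:18  d3:10  d4:8  d5:0  d6:0 → peak 18
Item 3@2: d1:16  d2:18  d3:12  d4:8  d5:0  d6:0 → peak 18
Item 3@3: d1:16  d2:16  d3:12  d4:10  d5:0  d6:0 → peak 16
Item 3@4: d1:16  d2:16  d3:10  d4:10  d5:2  d6:0 → peak 16
Item 3@5: d1:16  d2:16  d3:10  d4:8  d5:2  d6:2 → peak 16
Best is Item 3@3, peak 16.

16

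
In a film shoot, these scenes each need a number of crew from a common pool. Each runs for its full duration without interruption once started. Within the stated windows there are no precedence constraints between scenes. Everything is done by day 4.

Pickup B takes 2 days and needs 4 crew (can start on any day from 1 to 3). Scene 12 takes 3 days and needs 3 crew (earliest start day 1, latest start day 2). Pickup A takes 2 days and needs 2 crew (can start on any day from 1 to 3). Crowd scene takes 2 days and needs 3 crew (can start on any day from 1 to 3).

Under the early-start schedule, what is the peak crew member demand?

12

Early-start schedule: Pickup B@1, Scene 12@1, Pickup A@1, Crowd scene@1.
Load per day: day 1: 12, day 2: 12, day 3: 3, day 4: 0.
Peak is 12.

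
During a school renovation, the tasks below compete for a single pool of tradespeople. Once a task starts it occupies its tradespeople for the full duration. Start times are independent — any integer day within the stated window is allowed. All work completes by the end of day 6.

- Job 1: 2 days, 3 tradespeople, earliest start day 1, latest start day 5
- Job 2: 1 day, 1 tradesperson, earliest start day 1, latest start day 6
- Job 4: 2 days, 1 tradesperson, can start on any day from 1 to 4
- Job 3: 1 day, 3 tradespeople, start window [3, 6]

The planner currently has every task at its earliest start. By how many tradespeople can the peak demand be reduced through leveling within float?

Early-start peak: d1:5  d2:4  d3:3  d4:0  d5:0  d6:0 ⇒ 5.
Leveled (Job 1@1, Job 2@3, Job 4@3, Job 3@5): d1:3  d2:3  d3:2  d4:1  d5:3  d6:0 ⇒ 3.
Reduction 5 − 3 = 2.

2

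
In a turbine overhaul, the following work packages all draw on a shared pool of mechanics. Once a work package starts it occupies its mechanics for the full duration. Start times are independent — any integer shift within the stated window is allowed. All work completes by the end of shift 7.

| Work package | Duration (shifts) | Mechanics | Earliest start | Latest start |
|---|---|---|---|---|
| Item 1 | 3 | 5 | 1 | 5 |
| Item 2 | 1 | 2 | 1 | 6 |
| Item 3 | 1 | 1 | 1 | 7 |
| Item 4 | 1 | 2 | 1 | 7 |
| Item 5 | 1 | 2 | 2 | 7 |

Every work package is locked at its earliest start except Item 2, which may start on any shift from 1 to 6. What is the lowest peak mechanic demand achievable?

Item 2@1: s1:10  s2:7  s3:5  s4:0  s5:0  s6:0  s7:0 → peak 10
Item 2@2: s1:8  s2:9  s3:5  s4:0  s5:0  s6:0  s7:0 → peak 9
Item 2@3: s1:8  s2:7  s3:7  s4:0  s5:0  s6:0  s7:0 → peak 8
Item 2@4: s1:8  s2:7  s3:5  s4:2  s5:0  s6:0  s7:0 → peak 8
Item 2@5: s1:8  s2:7  s3:5  s4:0  s5:2  s6:0  s7:0 → peak 8
Item 2@6: s1:8  s2:7  s3:5  s4:0  s5:0  s6:2  s7:0 → peak 8
Best is Item 2@3, peak 8.

8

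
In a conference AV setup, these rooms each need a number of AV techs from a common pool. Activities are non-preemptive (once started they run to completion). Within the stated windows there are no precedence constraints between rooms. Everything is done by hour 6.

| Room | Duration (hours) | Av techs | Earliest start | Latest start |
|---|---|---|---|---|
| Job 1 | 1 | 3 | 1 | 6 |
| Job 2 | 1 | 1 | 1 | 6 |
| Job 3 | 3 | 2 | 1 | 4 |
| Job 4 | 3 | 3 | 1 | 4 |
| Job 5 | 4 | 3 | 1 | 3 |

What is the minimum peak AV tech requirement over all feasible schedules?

Early-start (Job 1@1, Job 2@1, Job 3@1, Job 4@1, Job 5@1) gives peak 12: h1:12  h2:8  h3:8  h4:3  h5:0  h6:0.
Shift Job 4→4, Job 5→2.
Schedule Job 1@1, Job 2@1, Job 3@1, Job 4@4, Job 5@2: h1:6  h2:5  h3:5  h4:6  h5:6  h6:3 — peak 6.
Total AV tech-hours = 31 over 6 hours ⇒ peak ≥ ⌈31/6⌉ = 6, so 6 is optimal.

6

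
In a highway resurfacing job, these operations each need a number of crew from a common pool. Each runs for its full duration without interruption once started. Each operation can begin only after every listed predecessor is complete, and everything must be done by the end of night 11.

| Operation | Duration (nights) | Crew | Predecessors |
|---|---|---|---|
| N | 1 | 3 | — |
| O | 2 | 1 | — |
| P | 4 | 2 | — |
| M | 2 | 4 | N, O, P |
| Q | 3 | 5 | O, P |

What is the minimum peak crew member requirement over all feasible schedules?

5

Early-start (N@1, O@1, P@1, M@5, Q@5) gives peak 9: n1:6  n2:3  n3:2  n4:2  n5:9  n6:9  n7:5  n8:0  n9:0  n10:0  n11:0.
Shift P→2, M→6, Q→8.
Schedule N@1, O@1, P@2, M@6, Q@8: n1:4  n2:3  n3:2  n4:2  n5:2  n6:4  n7:4  n8:5  n9:5  n10:5  n11:0 — peak 5.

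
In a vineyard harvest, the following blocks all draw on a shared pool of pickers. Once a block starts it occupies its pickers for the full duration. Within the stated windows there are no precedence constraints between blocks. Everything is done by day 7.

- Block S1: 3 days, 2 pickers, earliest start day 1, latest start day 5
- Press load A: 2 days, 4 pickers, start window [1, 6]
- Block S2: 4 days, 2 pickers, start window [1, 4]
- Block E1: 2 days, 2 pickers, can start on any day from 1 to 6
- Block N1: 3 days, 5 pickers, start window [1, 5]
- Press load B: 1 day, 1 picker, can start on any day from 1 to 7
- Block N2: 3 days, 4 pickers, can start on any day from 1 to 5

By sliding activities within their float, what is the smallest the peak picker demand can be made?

Early-start (Block S1@1, Press load A@1, Block S2@1, Block E1@1, Block N1@1, Press load B@1, Block N2@1) gives peak 20: d1:20  d2:19  d3:13  d4:2  d5:0  d6:0  d7:0.
Shift Block E1→3, Block N1→4, Block N2→5.
Schedule Block S1@1, Press load A@1, Block S2@1, Block E1@3, Block N1@4, Press load B@1, Block N2@5: d1:9  d2:8  d3:6  d4:9  d5:9  d6:9  d7:4 — peak 9.

9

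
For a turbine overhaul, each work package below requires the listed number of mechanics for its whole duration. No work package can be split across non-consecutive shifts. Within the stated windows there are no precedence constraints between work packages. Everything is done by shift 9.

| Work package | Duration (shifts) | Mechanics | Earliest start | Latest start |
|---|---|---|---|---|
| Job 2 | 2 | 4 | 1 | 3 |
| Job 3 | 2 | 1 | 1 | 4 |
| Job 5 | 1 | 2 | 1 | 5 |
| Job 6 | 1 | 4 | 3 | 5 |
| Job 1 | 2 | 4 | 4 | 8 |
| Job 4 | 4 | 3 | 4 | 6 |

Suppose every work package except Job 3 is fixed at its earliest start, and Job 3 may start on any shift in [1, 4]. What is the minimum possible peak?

Job 3@1: s1:7  s2:5  s3:4  s4:7  s5:7  s6:3  s7:3  s8:0  s9:0 → peak 7
Job 3@2: s1:6  s2:5  s3:5  s4:7  s5:7  s6:3  s7:3  s8:0  s9:0 → peak 7
Job 3@3: s1:6  s2:4  s3:5  s4:8  s5:7  s6:3  s7:3  s8:0  s9:0 → peak 8
Job 3@4: s1:6  s2:4  s3:4  s4:8  s5:8  s6:3  s7:3  s8:0  s9:0 → peak 8
Best is Job 3@1, peak 7.

7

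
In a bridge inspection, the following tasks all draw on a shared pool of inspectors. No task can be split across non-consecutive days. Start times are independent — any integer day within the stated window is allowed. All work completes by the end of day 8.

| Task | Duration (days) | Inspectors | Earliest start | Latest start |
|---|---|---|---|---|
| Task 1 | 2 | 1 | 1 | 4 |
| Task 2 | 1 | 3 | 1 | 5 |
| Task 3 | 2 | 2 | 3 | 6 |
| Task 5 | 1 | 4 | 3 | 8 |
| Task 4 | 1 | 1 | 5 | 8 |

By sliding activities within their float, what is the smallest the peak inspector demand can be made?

4

Early-start (Task 1@1, Task 2@1, Task 3@3, Task 5@3, Task 4@5) gives peak 6: d1:4  d2:1  d3:6  d4:2  d5:1  d6:0  d7:0  d8:0.
Shift Task 5→5, Task 4→6.
Schedule Task 1@1, Task 2@1, Task 3@3, Task 5@5, Task 4@6: d1:4  d2:1  d3:2  d4:2  d5:4  d6:1  d7:0  d8:0 — peak 4.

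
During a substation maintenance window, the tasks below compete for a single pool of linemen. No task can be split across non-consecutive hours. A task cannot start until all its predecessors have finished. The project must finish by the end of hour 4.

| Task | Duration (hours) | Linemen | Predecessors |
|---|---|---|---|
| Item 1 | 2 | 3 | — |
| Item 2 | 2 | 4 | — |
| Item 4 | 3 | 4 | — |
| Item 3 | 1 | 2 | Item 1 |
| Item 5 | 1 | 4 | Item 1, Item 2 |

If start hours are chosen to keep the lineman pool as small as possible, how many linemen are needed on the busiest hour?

11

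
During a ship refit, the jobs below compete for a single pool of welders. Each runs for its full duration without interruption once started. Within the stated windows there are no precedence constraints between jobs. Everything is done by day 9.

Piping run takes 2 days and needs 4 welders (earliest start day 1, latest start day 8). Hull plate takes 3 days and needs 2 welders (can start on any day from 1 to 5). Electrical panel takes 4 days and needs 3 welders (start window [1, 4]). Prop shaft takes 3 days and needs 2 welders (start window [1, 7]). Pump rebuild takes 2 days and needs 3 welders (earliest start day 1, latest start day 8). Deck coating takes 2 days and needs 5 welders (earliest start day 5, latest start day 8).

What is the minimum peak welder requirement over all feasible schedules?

Early-start (Piping run@1, Hull plate@1, Electrical panel@1, Prop shaft@1, Pump rebuild@1, Deck coating@5) gives peak 14: d1:14  d2:14  d3:7  d4:3  d5:5  d6:5  d7:0  d8:0  d9:0.
Shift Electrical panel→4, Prop shaft→3, Pump rebuild→6, Deck coating→8.
Schedule Piping run@1, Hull plate@1, Electrical panel@4, Prop shaft@3, Pump rebuild@6, Deck coating@8: d1:6  d2:6  d3:4  d4:5  d5:5  d6:6  d7:6  d8:5  d9:5 — peak 6.
Total welder-days = 48 over 9 days ⇒ peak ≥ ⌈48/9⌉ = 6, so 6 is optimal.

6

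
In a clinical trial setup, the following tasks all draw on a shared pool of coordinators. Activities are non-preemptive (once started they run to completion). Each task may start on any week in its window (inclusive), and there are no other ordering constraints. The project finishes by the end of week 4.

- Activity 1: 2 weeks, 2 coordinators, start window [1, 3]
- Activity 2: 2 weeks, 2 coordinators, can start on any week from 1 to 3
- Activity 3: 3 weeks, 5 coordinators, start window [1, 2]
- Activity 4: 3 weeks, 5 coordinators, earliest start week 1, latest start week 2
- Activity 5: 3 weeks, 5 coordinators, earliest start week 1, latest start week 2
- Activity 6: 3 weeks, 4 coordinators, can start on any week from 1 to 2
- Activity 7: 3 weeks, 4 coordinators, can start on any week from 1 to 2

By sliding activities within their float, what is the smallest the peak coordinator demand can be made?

Early-start (Activity 1@1, Activity 2@1, Activity 3@1, Activity 4@1, Activity 5@1, Activity 6@1, Activity 7@1) gives peak 27: w1:27  w2:27  w3:23  w4:0.
Shift Activity 2→3.
Schedule Activity 1@1, Activity 2@3, Activity 3@1, Activity 4@1, Activity 5@1, Activity 6@1, Activity 7@1: w1:25  w2:25  w3:25  w4:2 — peak 25.

25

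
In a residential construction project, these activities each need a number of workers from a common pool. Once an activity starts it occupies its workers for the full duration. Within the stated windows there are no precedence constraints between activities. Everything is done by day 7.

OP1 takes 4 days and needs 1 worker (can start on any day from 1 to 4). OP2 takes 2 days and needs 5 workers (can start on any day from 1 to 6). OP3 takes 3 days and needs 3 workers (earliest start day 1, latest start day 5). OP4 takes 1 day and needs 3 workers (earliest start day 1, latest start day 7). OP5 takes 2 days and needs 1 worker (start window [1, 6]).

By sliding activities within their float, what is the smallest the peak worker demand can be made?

5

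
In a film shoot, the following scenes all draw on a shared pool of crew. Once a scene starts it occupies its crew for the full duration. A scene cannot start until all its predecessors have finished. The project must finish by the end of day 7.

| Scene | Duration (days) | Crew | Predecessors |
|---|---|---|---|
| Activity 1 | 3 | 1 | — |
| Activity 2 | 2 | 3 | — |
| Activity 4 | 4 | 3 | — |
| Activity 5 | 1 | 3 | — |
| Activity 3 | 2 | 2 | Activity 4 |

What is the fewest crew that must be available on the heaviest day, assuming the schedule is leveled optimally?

Early-start (Activity 1@1, Activity 2@1, Activity 4@1, Activity 5@1, Activity 3@5) gives peak 10: d1:10  d2:7  d3:4  d4:3  d5:2  d6:2  d7:0.
Shift Activity 2→5, Activity 5→7.
Schedule Activity 1@1, Activity 2@5, Activity 4@1, Activity 5@7, Activity 3@5: d1:4  d2:4  d3:4  d4:3  d5:5  d6:5  d7:3 — peak 5.

5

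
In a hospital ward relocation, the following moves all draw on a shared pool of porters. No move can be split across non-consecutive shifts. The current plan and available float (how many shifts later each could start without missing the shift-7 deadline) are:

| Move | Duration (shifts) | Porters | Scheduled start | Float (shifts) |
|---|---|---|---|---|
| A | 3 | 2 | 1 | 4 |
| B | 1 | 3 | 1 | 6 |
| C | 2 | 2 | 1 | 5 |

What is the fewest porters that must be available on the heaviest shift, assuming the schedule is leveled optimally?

3

Early-start (A@1, B@1, C@1) gives peak 7: s1:7  s2:4  s3:2  s4:0  s5:0  s6:0  s7:0.
Shift B→4, C→5.
Schedule A@1, B@4, C@5: s1:2  s2:2  s3:2  s4:3  s5:2  s6:2  s7:0 — peak 3.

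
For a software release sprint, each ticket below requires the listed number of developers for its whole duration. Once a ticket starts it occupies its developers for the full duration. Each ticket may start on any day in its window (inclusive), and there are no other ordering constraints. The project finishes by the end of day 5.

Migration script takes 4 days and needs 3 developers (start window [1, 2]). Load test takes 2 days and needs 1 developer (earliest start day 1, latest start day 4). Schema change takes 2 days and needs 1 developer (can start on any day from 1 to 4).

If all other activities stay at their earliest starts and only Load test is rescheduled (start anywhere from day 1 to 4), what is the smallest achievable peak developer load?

Load test@1: d1:5  d2:5  d3:3  d4:3  d5:0 → peak 5
Load test@2: d1:4  d2:5  d3:4  d4:3  d5:0 → peak 5
Load test@3: d1:4  d2:4  d3:4  d4:4  d5:0 → peak 4
Load test@4: d1:4  d2:4  d3:3  d4:4  d5:1 → peak 4
Best is Load test@3, peak 4.

4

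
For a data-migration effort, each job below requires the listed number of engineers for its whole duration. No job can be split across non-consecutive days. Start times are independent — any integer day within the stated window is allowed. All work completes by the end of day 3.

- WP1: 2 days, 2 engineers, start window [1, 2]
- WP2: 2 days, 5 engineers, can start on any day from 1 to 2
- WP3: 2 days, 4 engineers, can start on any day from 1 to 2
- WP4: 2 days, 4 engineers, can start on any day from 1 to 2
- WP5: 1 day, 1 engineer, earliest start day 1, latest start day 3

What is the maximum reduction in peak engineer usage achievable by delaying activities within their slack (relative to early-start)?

1

Early-start peak: d1:16  d2:15  d3:0 ⇒ 16.
Leveled (WP1@1, WP2@1, WP3@1, WP4@1, WP5@3): d1:15  d2:15  d3:1 ⇒ 15.
Reduction 16 − 15 = 1.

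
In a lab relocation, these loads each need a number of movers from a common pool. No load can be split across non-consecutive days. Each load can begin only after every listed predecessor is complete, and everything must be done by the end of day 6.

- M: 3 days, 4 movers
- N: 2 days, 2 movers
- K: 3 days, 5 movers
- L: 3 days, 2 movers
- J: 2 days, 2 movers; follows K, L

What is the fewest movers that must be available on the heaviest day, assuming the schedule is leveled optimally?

8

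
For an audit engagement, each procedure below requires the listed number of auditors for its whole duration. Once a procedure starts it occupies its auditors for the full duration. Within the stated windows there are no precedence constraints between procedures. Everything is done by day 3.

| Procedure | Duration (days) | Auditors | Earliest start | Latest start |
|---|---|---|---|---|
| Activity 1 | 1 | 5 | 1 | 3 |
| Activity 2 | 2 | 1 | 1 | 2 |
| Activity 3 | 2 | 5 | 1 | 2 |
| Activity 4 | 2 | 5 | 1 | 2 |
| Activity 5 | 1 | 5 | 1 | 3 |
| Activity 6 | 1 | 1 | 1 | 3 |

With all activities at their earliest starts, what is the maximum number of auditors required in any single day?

Early-start schedule: Activity 1@1, Activity 2@1, Activity 3@1, Activity 4@1, Activity 5@1, Activity 6@1.
Load per day: day 1: 22, day 2: 11, day 3: 0.
Peak is 22.

22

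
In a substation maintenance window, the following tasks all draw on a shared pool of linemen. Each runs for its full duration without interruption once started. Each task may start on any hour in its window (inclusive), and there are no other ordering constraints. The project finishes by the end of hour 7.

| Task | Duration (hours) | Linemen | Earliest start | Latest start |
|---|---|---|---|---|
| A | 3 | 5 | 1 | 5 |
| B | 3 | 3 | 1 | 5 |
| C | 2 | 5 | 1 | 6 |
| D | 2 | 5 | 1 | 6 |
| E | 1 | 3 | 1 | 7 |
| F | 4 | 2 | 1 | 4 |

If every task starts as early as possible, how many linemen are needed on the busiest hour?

Early-start schedule: A@1, B@1, C@1, D@1, E@1, F@1.
Load per hour: hour 1: 23, hour 2: 20, hour 3: 10, hour 4: 2, hour 5: 0, hour 6: 0, hour 7: 0.
Peak is 23.

23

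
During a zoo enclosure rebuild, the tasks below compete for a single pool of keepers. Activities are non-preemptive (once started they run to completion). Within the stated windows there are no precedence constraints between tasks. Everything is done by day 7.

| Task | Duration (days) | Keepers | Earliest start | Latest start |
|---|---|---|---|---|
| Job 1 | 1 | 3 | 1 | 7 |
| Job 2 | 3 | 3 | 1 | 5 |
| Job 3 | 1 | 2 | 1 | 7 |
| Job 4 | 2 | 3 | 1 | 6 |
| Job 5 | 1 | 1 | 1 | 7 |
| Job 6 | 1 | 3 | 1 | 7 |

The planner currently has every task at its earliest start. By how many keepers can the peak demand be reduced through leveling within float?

Early-start peak: d1:15  d2:6  d3:3  d4:0  d5:0  d6:0  d7:0 ⇒ 15.
Leveled (Job 1@1, Job 2@2, Job 3@1, Job 4@5, Job 5@2, Job 6@7): d1:5  d2:4  d3:3  d4:3  d5:3  d6:3  d7:3 ⇒ 5.
Reduction 15 − 5 = 10.

10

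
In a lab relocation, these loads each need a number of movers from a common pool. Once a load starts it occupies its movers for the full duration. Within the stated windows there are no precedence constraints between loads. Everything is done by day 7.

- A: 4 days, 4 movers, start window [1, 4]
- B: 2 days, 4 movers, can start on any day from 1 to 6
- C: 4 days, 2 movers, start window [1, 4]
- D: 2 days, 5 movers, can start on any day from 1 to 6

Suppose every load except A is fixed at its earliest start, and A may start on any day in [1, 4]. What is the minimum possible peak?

11

A@1: d1:15  d2:15  d3:6  d4:6  d5:0  d6:0  d7:0 → peak 15
A@2: d1:11  d2:15  d3:6  d4:6  d5:4  d6:0  d7:0 → peak 15
A@3: d1:11  d2:11  d3:6  d4:6  d5:4  d6:4  d7:0 → peak 11
A@4: d1:11  d2:11  d3:2  d4:6  d5:4  d6:4  d7:4 → peak 11
Best is A@3, peak 11.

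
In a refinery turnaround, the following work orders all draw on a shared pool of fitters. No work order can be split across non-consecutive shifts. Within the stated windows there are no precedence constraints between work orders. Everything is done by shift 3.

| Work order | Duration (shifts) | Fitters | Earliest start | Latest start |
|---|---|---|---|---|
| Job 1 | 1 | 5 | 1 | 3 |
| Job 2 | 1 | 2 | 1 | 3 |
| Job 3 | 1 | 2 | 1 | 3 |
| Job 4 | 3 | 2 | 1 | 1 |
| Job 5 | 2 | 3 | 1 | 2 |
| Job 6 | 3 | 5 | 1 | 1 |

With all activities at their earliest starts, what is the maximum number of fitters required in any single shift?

19

Early-start schedule: Job 1@1, Job 2@1, Job 3@1, Job 4@1, Job 5@1, Job 6@1.
Load per shift: shift 1: 19, shift 2: 10, shift 3: 7.
Peak is 19.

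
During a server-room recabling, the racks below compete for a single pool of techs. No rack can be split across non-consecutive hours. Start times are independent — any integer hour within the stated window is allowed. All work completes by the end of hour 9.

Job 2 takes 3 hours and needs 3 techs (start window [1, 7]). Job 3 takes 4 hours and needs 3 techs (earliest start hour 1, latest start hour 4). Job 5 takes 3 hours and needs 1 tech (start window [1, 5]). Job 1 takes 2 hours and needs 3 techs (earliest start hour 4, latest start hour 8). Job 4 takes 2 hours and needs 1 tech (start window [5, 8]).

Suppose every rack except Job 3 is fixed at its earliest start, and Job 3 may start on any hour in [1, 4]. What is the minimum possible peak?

Job 3@1: h1:7  h2:7  h3:7  h4:6  h5:4  h6:1  h7:0  h8:0  h9:0 → peak 7
Job 3@2: h1:4  h2:7  h3:7  h4:6  h5:7  h6:1  h7:0  h8:0  h9:0 → peak 7
Job 3@3: h1:4  h2:4  h3:7  h4:6  h5:7  h6:4  h7:0  h8:0  h9:0 → peak 7
Job 3@4: h1:4  h2:4  h3:4  h4:6  h5:7  h6:4  h7:3  h8:0  h9:0 → peak 7
Best is Job 3@1, peak 7.

7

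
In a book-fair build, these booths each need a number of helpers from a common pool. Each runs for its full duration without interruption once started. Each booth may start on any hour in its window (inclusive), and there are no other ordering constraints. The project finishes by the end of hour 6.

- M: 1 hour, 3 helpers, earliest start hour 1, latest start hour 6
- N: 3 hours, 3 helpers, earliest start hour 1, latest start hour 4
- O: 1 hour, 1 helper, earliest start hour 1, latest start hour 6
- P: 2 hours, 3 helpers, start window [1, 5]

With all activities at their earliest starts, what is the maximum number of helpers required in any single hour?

Early-start schedule: M@1, N@1, O@1, P@1.
Load per hour: hour 1: 10, hour 2: 6, hour 3: 3, hour 4: 0, hour 5: 0, hour 6: 0.
Peak is 10.

10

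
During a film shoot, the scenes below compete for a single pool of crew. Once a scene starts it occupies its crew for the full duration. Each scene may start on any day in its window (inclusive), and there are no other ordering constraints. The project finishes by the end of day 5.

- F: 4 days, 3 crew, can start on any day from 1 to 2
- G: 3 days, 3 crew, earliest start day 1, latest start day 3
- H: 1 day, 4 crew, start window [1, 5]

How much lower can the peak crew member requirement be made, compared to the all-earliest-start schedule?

4

Early-start peak: d1:10  d2:6  d3:6  d4:3  d5:0 ⇒ 10.
Leveled (F@1, G@1, H@5): d1:6  d2:6  d3:6  d4:3  d5:4 ⇒ 6.
Reduction 10 − 6 = 4.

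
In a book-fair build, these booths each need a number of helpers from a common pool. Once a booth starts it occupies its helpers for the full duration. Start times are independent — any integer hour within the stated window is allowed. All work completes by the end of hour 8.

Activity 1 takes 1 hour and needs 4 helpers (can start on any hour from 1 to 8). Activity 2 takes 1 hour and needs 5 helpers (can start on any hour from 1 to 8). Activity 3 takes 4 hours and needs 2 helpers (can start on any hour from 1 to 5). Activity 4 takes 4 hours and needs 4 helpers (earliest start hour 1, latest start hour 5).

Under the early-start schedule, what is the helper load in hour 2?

6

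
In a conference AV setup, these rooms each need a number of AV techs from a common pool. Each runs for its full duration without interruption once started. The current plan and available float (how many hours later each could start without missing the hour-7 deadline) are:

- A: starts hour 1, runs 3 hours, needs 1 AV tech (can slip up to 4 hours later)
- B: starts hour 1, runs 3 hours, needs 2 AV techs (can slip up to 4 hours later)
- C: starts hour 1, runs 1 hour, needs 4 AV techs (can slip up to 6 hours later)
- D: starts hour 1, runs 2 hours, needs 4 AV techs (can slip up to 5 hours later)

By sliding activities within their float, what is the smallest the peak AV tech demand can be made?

Early-start (A@1, B@1, C@1, D@1) gives peak 11: h1:11  h2:7  h3:3  h4:0  h5:0  h6:0  h7:0.
Shift C→4, D→5.
Schedule A@1, B@1, C@4, D@5: h1:3  h2:3  h3:3  h4:4  h5:4  h6:4  h7:0 — peak 4.

4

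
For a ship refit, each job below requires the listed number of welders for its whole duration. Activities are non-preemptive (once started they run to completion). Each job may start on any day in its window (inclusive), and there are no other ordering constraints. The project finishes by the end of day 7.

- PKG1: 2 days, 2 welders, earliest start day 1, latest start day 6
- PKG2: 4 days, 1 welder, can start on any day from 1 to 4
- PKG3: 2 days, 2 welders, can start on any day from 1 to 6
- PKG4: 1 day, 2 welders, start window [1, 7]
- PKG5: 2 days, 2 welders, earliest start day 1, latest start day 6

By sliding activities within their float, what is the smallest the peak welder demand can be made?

3

Early-start (PKG1@1, PKG2@1, PKG3@1, PKG4@1, PKG5@1) gives peak 9: d1:9  d2:7  d3:1  d4:1  d5:0  d6:0  d7:0.
Shift PKG3→3, PKG4→5, PKG5→6.
Schedule PKG1@1, PKG2@1, PKG3@3, PKG4@5, PKG5@6: d1:3  d2:3  d3:3  d4:3  d5:2  d6:2  d7:2 — peak 3.
Total welder-days = 18 over 7 days ⇒ peak ≥ ⌈18/7⌉ = 3, so 3 is optimal.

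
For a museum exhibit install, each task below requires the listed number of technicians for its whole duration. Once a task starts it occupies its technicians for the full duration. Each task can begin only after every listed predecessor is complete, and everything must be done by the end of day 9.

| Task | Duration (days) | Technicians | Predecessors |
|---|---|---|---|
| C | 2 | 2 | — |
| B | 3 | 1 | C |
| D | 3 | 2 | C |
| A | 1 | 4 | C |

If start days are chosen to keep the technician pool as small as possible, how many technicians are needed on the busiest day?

Early-start (C@1, B@3, D@3, A@3) gives peak 7: d1:2  d2:2  d3:7  d4:3  d5:3  d6:0  d7:0  d8:0  d9:0.
Shift A→6.
Schedule C@1, B@3, D@3, A@6: d1:2  d2:2  d3:3  d4:3  d5:3  d6:4  d7:0  d8:0  d9:0 — peak 4.

4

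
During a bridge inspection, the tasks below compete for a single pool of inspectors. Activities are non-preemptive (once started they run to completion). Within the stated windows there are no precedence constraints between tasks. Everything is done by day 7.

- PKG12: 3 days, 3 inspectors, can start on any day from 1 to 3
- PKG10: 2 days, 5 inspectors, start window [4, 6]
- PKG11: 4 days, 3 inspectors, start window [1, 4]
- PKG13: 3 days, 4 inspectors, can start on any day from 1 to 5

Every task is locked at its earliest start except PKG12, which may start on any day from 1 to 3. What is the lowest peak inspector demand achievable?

10

PKG12@1: d1:10  d2:10  d3:10  d4:8  d5:5  d6:0  d7:0 → peak 10
PKG12@2: d1:7  d2:10  d3:10  d4:11  d5:5  d6:0  d7:0 → peak 11
PKG12@3: d1:7  d2:7  d3:10  d4:11  d5:8  d6:0  d7:0 → peak 11
Best is PKG12@1, peak 10.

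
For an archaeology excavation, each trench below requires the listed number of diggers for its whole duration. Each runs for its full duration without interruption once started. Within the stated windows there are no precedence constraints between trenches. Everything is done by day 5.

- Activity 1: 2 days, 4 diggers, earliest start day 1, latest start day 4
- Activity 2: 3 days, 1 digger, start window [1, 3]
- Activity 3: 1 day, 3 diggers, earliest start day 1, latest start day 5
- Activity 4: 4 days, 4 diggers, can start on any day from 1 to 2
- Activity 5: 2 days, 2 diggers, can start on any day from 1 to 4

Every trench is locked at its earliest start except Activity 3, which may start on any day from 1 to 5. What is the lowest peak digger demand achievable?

Activity 3@1: d1:14  d2:11  d3:5  d4:4  d5:0 → peak 14
Activity 3@2: d1:11  d2:14  d3:5  d4:4  d5:0 → peak 14
Activity 3@3: d1:11  d2:11  d3:8  d4:4  d5:0 → peak 11
Activity 3@4: d1:11  d2:11  d3:5  d4:7  d5:0 → peak 11
Activity 3@5: d1:11  d2:11  d3:5  d4:4  d5:3 → peak 11
Best is Activity 3@3, peak 11.

11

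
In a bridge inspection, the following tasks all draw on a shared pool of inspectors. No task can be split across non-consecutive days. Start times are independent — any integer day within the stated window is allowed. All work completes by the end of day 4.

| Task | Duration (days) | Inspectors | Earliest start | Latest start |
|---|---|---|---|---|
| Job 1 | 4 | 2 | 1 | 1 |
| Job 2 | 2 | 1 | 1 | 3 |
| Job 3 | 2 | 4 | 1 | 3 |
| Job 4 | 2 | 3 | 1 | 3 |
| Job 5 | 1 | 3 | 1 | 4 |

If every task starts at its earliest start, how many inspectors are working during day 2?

10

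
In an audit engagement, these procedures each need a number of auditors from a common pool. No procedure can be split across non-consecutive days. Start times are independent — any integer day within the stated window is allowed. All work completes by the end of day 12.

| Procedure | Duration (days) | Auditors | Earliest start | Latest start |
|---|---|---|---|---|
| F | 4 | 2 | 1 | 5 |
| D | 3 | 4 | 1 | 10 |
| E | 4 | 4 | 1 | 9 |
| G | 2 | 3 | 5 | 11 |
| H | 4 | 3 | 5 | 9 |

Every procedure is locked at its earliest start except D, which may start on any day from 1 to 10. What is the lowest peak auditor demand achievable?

6

D@1: d1:10  d2:10  d3:10  d4:6  d5:6  d6:6  d7:3  d8:3  d9:0  d10:0  d11:0  d12:0 → peak 10
D@2: d1:6  d2:10  d3:10  d4:10  d5:6  d6:6  d7:3  d8:3  d9:0  d10:0  d11:0  d12:0 → peak 10
D@3: d1:6  d2:6  d3:10  d4:10  d5:10  d6:6  d7:3  d8:3  d9:0  d10:0  d11:0  d12:0 → peak 10
D@4: d1:6  d2:6  d3:6  d4:10  d5:10  d6:10  d7:3  d8:3  d9:0  d10:0  d11:0  d12:0 → peak 10
D@5: d1:6  d2:6  d3:6  d4:6  d5:10  d6:10  d7:7  d8:3  d9:0  d10:0  d11:0  d12:0 → peak 10
D@6: d1:6  d2:6  d3:6  d4:6  d5:6  d6:10  d7:7  d8:7  d9:0  d10:0  d11:0  d12:0 → peak 10
D@7: d1:6  d2:6  d3:6  d4:6  d5:6  d6:6  d7:7  d8:7  d9:4  d10:0  d11:0  d12:0 → peak 7
D@8: d1:6  d2:6  d3:6  d4:6  d5:6  d6:6  d7:3  d8:7  d9:4  d10:4  d11:0  d12:0 → peak 7
D@9: d1:6  d2:6  d3:6  d4:6  d5:6  d6:6  d7:3  d8:3  d9:4  d10:4  d11:4  d12:0 → peak 6
D@10: d1:6  d2:6  d3:6  d4:6  d5:6  d6:6  d7:3  d8:3  d9:0  d10:4  d11:4  d12:4 → peak 6
Best is D@9, peak 6.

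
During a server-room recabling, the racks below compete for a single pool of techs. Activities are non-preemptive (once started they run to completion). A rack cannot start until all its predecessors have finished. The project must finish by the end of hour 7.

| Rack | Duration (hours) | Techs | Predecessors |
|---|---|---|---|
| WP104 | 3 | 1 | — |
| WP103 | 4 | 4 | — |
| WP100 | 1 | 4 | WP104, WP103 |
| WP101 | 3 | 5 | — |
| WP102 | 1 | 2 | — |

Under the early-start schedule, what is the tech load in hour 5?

At early start, hour 5 has: WP100.
Demand: 4 = 4.

4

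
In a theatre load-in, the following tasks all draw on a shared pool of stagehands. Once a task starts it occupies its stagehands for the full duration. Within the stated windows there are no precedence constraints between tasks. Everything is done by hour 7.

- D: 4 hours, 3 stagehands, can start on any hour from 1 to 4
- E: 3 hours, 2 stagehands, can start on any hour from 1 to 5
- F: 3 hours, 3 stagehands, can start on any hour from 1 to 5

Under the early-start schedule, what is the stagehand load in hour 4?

At early start, hour 4 has: D.
Demand: 3 = 3.

3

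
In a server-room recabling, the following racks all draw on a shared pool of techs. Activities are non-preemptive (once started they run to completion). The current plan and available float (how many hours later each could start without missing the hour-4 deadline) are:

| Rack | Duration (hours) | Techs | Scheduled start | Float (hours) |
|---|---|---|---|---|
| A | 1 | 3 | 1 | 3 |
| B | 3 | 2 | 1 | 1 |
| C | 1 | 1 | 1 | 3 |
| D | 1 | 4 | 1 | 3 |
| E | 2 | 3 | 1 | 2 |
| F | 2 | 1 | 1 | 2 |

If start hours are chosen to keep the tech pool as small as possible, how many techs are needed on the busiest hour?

6

Early-start (A@1, B@1, C@1, D@1, E@1, F@1) gives peak 14: h1:14  h2:6  h3:2  h4:0.
Shift D→2, E→3, F→3.
Schedule A@1, B@1, C@1, D@2, E@3, F@3: h1:6  h2:6  h3:6  h4:4 — peak 6.
Total tech-hours = 22 over 4 hours ⇒ peak ≥ ⌈22/4⌉ = 6, so 6 is optimal.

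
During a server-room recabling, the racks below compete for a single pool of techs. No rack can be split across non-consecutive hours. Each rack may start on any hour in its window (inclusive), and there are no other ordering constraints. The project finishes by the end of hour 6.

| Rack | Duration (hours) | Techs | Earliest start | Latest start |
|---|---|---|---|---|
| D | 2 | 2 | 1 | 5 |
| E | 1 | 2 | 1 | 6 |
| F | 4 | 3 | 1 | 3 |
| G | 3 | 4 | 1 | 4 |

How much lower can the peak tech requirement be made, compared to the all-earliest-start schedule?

Early-start peak: h1:11  h2:9  h3:7  h4:3  h5:0  h6:0 ⇒ 11.
Leveled (D@1, E@1, F@1, G@3): h1:7  h2:5  h3:7  h4:7  h5:4  h6:0 ⇒ 7.
Reduction 11 − 7 = 4.

4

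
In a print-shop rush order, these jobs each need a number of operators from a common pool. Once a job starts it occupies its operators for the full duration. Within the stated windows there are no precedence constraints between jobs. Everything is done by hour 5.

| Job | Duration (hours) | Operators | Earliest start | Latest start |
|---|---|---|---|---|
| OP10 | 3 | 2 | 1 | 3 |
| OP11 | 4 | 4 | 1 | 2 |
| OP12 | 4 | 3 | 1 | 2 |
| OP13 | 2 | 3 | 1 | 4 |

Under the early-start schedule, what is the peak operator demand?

12

Early-start schedule: OP10@1, OP11@1, OP12@1, OP13@1.
Load per hour: hour 1: 12, hour 2: 12, hour 3: 9, hour 4: 7, hour 5: 0.
Peak is 12.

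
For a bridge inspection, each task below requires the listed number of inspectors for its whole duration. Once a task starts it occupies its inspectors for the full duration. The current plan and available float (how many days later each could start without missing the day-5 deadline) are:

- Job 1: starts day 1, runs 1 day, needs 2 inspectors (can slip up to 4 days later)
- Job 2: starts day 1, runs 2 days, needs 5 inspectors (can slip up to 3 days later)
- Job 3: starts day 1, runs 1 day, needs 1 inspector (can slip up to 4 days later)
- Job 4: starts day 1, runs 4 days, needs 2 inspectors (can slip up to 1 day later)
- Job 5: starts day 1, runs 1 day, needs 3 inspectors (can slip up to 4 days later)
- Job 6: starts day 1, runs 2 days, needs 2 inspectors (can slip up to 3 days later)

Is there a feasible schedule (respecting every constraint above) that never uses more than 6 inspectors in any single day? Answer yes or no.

The minimum achievable peak is 7; 6 < 7, so no feasible schedule stays within the cap.

no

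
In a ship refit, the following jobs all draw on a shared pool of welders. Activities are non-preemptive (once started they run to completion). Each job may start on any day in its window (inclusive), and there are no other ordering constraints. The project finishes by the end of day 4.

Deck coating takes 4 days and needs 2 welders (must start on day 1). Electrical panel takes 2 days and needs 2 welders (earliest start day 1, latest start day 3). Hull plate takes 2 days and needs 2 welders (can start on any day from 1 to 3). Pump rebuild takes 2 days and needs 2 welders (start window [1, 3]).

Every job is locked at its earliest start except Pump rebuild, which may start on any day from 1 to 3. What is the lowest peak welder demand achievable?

Pump rebuild@1: d1:8  d2:8  d3:2  d4:2 → peak 8
Pump rebuild@2: d1:6  d2:8  d3:4  d4:2 → peak 8
Pump rebuild@3: d1:6  d2:6  d3:4  d4:4 → peak 6
Best is Pump rebuild@3, peak 6.

6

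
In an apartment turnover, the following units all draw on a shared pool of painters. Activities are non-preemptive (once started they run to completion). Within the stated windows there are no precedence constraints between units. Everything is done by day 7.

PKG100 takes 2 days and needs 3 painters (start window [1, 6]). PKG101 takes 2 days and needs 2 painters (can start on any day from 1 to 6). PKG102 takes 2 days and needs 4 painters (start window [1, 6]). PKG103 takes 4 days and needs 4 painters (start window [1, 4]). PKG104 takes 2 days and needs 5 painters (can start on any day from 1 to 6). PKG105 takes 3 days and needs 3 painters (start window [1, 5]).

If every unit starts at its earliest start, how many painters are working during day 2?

21

At early start, day 2 has: PKG100, PKG101, PKG102, PKG103, PKG104, PKG105.
Demand: 3 + 2 + 4 + 4 + 5 + 3 = 21.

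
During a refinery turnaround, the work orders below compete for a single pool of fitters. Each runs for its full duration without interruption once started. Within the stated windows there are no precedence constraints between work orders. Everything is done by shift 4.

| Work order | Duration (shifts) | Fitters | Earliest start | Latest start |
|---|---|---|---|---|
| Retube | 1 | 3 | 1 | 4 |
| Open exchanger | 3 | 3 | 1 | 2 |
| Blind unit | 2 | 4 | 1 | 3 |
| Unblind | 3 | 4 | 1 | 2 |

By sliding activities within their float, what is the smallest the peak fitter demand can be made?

11

Early-start (Retube@1, Open exchanger@1, Blind unit@1, Unblind@1) gives peak 14: s1:14  s2:11  s3:7  s4:0.
Shift Unblind→2.
Schedule Retube@1, Open exchanger@1, Blind unit@1, Unblind@2: s1:10  s2:11  s3:7  s4:4 — peak 11.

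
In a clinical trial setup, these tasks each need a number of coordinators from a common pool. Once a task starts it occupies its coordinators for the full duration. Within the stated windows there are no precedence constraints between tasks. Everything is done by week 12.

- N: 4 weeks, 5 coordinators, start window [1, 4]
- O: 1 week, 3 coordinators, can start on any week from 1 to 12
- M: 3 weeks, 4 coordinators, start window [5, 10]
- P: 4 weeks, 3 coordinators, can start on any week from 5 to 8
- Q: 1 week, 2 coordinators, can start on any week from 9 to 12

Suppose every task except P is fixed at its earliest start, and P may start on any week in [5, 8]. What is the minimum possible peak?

P@5: w1:8  w2:5  w3:5  w4:5  w5:7  w6:7  w7:7  w8:3  w9:2  w10:0  w11:0  w12:0 → peak 8
P@6: w1:8  w2:5  w3:5  w4:5  w5:4  w6:7  w7:7  w8:3  w9:5  w10:0  w11:0  w12:0 → peak 8
P@7: w1:8  w2:5  w3:5  w4:5  w5:4  w6:4  w7:7  w8:3  w9:5  w10:3  w11:0  w12:0 → peak 8
P@8: w1:8  w2:5  w3:5  w4:5  w5:4  w6:4  w7:4  w8:3  w9:5  w10:3  w11:3  w12:0 → peak 8
Best is P@5, peak 8.

8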